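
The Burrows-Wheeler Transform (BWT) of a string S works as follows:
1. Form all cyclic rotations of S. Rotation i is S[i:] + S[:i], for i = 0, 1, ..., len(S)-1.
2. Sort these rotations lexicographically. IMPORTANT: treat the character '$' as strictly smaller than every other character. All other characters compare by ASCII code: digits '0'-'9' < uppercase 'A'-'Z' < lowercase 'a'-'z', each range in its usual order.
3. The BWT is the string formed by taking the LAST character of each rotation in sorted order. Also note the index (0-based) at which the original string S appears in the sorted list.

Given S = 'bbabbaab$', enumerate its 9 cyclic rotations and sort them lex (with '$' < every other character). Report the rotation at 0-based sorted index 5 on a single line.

Answer: baab$bbab

Derivation:
All 9 rotations (rotation i = S[i:]+S[:i]):
  rot[0] = bbabbaab$
  rot[1] = babbaab$b
  rot[2] = abbaab$bb
  rot[3] = bbaab$bba
  rot[4] = baab$bbab
  rot[5] = aab$bbabb
  rot[6] = ab$bbabba
  rot[7] = b$bbabbaa
  rot[8] = $bbabbaab
Sorted (with $ < everything):
  sorted[0] = $bbabbaab
  sorted[1] = aab$bbabb
  sorted[2] = ab$bbabba
  sorted[3] = abbaab$bb
  sorted[4] = b$bbabbaa
  sorted[5] = baab$bbab
  sorted[6] = babbaab$b
  sorted[7] = bbaab$bba
  sorted[8] = bbabbaab$
sorted[5] = baab$bbab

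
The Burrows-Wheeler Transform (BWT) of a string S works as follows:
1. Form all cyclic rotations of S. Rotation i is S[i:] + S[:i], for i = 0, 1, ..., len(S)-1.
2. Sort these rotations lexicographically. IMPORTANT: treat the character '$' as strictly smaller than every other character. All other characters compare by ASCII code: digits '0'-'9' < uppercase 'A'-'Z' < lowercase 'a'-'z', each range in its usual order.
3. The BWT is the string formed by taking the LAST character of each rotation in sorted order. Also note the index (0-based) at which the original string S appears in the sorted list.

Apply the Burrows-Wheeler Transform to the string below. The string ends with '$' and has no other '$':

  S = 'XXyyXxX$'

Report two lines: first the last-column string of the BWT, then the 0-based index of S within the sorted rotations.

Answer: Xx$yXXyX
2

Derivation:
All 8 rotations (rotation i = S[i:]+S[:i]):
  rot[0] = XXyyXxX$
  rot[1] = XyyXxX$X
  rot[2] = yyXxX$XX
  rot[3] = yXxX$XXy
  rot[4] = XxX$XXyy
  rot[5] = xX$XXyyX
  rot[6] = X$XXyyXx
  rot[7] = $XXyyXxX
Sorted (with $ < everything):
  sorted[0] = $XXyyXxX  (last char: 'X')
  sorted[1] = X$XXyyXx  (last char: 'x')
  sorted[2] = XXyyXxX$  (last char: '$')
  sorted[3] = XxX$XXyy  (last char: 'y')
  sorted[4] = XyyXxX$X  (last char: 'X')
  sorted[5] = xX$XXyyX  (last char: 'X')
  sorted[6] = yXxX$XXy  (last char: 'y')
  sorted[7] = yyXxX$XX  (last char: 'X')
Last column: Xx$yXXyX
Original string S is at sorted index 2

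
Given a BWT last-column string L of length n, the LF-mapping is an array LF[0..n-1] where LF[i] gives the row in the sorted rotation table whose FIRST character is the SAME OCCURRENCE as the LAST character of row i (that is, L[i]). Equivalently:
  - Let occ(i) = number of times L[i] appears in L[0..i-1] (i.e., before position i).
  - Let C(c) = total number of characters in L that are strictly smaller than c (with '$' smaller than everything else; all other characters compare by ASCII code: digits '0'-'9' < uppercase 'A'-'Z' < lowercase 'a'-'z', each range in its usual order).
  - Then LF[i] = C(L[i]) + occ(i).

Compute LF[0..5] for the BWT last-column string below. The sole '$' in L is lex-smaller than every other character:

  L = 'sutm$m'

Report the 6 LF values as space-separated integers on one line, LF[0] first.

Char counts: '$':1, 'm':2, 's':1, 't':1, 'u':1
C (first-col start): C('$')=0, C('m')=1, C('s')=3, C('t')=4, C('u')=5
L[0]='s': occ=0, LF[0]=C('s')+0=3+0=3
L[1]='u': occ=0, LF[1]=C('u')+0=5+0=5
L[2]='t': occ=0, LF[2]=C('t')+0=4+0=4
L[3]='m': occ=0, LF[3]=C('m')+0=1+0=1
L[4]='$': occ=0, LF[4]=C('$')+0=0+0=0
L[5]='m': occ=1, LF[5]=C('m')+1=1+1=2

Answer: 3 5 4 1 0 2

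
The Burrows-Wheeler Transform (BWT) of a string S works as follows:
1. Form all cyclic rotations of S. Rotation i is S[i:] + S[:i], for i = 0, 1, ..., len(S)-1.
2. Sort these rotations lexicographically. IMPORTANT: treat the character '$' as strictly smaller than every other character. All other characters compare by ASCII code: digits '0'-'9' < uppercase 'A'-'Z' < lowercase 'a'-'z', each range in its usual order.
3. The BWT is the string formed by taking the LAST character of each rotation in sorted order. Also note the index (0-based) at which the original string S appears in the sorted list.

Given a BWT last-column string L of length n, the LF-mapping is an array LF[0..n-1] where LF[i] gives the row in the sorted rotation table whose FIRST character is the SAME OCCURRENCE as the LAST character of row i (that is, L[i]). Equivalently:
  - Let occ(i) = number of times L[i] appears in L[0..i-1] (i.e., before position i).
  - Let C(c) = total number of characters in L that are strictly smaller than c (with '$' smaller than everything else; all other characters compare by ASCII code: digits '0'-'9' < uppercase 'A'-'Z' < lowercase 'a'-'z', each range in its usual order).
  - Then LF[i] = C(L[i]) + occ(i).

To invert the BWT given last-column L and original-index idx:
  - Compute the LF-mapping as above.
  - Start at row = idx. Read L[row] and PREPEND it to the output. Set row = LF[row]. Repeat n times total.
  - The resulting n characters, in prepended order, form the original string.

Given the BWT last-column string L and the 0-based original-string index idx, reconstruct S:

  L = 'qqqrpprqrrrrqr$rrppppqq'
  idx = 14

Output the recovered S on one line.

Answer: rprqpprqqrrprqrrqpprqq$

Derivation:
LF mapping: 7 8 9 14 1 2 15 10 16 17 18 19 11 20 0 21 22 3 4 5 6 12 13
Walk LF starting at row 14, prepending L[row]:
  step 1: row=14, L[14]='$', prepend. Next row=LF[14]=0
  step 2: row=0, L[0]='q', prepend. Next row=LF[0]=7
  step 3: row=7, L[7]='q', prepend. Next row=LF[7]=10
  step 4: row=10, L[10]='r', prepend. Next row=LF[10]=18
  step 5: row=18, L[18]='p', prepend. Next row=LF[18]=4
  step 6: row=4, L[4]='p', prepend. Next row=LF[4]=1
  step 7: row=1, L[1]='q', prepend. Next row=LF[1]=8
  step 8: row=8, L[8]='r', prepend. Next row=LF[8]=16
  step 9: row=16, L[16]='r', prepend. Next row=LF[16]=22
  step 10: row=22, L[22]='q', prepend. Next row=LF[22]=13
  step 11: row=13, L[13]='r', prepend. Next row=LF[13]=20
  step 12: row=20, L[20]='p', prepend. Next row=LF[20]=6
  step 13: row=6, L[6]='r', prepend. Next row=LF[6]=15
  step 14: row=15, L[15]='r', prepend. Next row=LF[15]=21
  step 15: row=21, L[21]='q', prepend. Next row=LF[21]=12
  step 16: row=12, L[12]='q', prepend. Next row=LF[12]=11
  step 17: row=11, L[11]='r', prepend. Next row=LF[11]=19
  step 18: row=19, L[19]='p', prepend. Next row=LF[19]=5
  step 19: row=5, L[5]='p', prepend. Next row=LF[5]=2
  step 20: row=2, L[2]='q', prepend. Next row=LF[2]=9
  step 21: row=9, L[9]='r', prepend. Next row=LF[9]=17
  step 22: row=17, L[17]='p', prepend. Next row=LF[17]=3
  step 23: row=3, L[3]='r', prepend. Next row=LF[3]=14
Reversed output: rprqpprqqrrprqrrqpprqq$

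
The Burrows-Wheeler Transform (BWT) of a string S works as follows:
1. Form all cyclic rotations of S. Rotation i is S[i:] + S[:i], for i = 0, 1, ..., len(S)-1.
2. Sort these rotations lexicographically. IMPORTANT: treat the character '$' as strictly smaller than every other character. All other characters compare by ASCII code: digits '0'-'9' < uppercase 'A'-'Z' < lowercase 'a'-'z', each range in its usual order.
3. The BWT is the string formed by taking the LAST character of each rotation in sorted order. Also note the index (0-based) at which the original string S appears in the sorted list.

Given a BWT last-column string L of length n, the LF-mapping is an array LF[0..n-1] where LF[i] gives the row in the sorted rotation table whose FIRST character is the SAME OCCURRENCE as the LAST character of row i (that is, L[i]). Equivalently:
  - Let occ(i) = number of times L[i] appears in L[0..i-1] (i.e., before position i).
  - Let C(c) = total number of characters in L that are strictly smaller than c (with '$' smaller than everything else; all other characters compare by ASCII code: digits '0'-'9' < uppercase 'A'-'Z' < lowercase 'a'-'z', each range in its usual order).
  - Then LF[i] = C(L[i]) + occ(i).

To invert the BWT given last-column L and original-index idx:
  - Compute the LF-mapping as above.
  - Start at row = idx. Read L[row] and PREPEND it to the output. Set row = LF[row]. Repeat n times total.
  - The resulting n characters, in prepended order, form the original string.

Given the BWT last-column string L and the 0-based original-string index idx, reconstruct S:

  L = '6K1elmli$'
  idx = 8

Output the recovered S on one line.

LF mapping: 2 3 1 4 6 8 7 5 0
Walk LF starting at row 8, prepending L[row]:
  step 1: row=8, L[8]='$', prepend. Next row=LF[8]=0
  step 2: row=0, L[0]='6', prepend. Next row=LF[0]=2
  step 3: row=2, L[2]='1', prepend. Next row=LF[2]=1
  step 4: row=1, L[1]='K', prepend. Next row=LF[1]=3
  step 5: row=3, L[3]='e', prepend. Next row=LF[3]=4
  step 6: row=4, L[4]='l', prepend. Next row=LF[4]=6
  step 7: row=6, L[6]='l', prepend. Next row=LF[6]=7
  step 8: row=7, L[7]='i', prepend. Next row=LF[7]=5
  step 9: row=5, L[5]='m', prepend. Next row=LF[5]=8
Reversed output: milleK16$

Answer: milleK16$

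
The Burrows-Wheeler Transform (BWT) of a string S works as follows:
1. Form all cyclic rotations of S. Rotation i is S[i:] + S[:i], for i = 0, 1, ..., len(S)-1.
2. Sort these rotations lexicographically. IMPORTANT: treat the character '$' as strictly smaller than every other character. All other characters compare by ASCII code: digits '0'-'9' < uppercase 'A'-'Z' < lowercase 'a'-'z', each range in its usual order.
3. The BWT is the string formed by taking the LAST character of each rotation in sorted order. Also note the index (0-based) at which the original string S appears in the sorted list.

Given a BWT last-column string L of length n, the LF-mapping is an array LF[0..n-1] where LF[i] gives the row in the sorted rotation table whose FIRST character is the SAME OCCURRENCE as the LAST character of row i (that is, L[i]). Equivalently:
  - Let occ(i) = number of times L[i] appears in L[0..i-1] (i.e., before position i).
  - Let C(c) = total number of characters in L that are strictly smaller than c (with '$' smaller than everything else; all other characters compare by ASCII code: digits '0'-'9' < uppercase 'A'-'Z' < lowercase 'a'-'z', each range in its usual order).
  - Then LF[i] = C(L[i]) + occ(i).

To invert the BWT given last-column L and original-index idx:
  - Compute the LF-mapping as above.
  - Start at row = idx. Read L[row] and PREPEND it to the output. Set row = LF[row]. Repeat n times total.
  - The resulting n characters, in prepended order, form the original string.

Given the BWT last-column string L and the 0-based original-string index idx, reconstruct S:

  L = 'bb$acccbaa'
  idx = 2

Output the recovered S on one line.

LF mapping: 4 5 0 1 7 8 9 6 2 3
Walk LF starting at row 2, prepending L[row]:
  step 1: row=2, L[2]='$', prepend. Next row=LF[2]=0
  step 2: row=0, L[0]='b', prepend. Next row=LF[0]=4
  step 3: row=4, L[4]='c', prepend. Next row=LF[4]=7
  step 4: row=7, L[7]='b', prepend. Next row=LF[7]=6
  step 5: row=6, L[6]='c', prepend. Next row=LF[6]=9
  step 6: row=9, L[9]='a', prepend. Next row=LF[9]=3
  step 7: row=3, L[3]='a', prepend. Next row=LF[3]=1
  step 8: row=1, L[1]='b', prepend. Next row=LF[1]=5
  step 9: row=5, L[5]='c', prepend. Next row=LF[5]=8
  step 10: row=8, L[8]='a', prepend. Next row=LF[8]=2
Reversed output: acbaacbcb$

Answer: acbaacbcb$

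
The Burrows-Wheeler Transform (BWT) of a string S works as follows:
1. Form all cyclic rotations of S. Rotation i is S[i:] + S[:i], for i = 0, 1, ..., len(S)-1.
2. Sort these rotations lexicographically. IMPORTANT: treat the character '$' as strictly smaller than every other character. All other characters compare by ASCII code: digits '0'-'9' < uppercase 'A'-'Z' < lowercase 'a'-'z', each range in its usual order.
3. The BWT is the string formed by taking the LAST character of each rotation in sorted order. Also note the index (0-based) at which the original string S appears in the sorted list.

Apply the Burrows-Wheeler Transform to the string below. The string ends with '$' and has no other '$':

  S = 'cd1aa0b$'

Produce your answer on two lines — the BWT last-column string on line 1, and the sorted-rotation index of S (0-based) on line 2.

Answer: bada10$c
6

Derivation:
All 8 rotations (rotation i = S[i:]+S[:i]):
  rot[0] = cd1aa0b$
  rot[1] = d1aa0b$c
  rot[2] = 1aa0b$cd
  rot[3] = aa0b$cd1
  rot[4] = a0b$cd1a
  rot[5] = 0b$cd1aa
  rot[6] = b$cd1aa0
  rot[7] = $cd1aa0b
Sorted (with $ < everything):
  sorted[0] = $cd1aa0b  (last char: 'b')
  sorted[1] = 0b$cd1aa  (last char: 'a')
  sorted[2] = 1aa0b$cd  (last char: 'd')
  sorted[3] = a0b$cd1a  (last char: 'a')
  sorted[4] = aa0b$cd1  (last char: '1')
  sorted[5] = b$cd1aa0  (last char: '0')
  sorted[6] = cd1aa0b$  (last char: '$')
  sorted[7] = d1aa0b$c  (last char: 'c')
Last column: bada10$c
Original string S is at sorted index 6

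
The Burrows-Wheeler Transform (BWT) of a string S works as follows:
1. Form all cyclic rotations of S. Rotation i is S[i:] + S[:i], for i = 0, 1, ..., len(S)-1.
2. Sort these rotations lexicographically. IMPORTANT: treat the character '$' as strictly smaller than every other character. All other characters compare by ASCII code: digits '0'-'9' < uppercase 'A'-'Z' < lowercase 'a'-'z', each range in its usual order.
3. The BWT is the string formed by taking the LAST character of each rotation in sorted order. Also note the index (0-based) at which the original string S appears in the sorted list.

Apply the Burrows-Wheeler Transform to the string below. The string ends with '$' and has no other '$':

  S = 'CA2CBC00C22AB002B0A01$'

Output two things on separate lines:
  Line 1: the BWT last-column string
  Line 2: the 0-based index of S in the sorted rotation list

Answer: 1BCA0B00C20A0C2A2CB0$2
20

Derivation:
All 22 rotations (rotation i = S[i:]+S[:i]):
  rot[0] = CA2CBC00C22AB002B0A01$
  rot[1] = A2CBC00C22AB002B0A01$C
  rot[2] = 2CBC00C22AB002B0A01$CA
  rot[3] = CBC00C22AB002B0A01$CA2
  rot[4] = BC00C22AB002B0A01$CA2C
  rot[5] = C00C22AB002B0A01$CA2CB
  rot[6] = 00C22AB002B0A01$CA2CBC
  rot[7] = 0C22AB002B0A01$CA2CBC0
  rot[8] = C22AB002B0A01$CA2CBC00
  rot[9] = 22AB002B0A01$CA2CBC00C
  rot[10] = 2AB002B0A01$CA2CBC00C2
  rot[11] = AB002B0A01$CA2CBC00C22
  rot[12] = B002B0A01$CA2CBC00C22A
  rot[13] = 002B0A01$CA2CBC00C22AB
  rot[14] = 02B0A01$CA2CBC00C22AB0
  rot[15] = 2B0A01$CA2CBC00C22AB00
  rot[16] = B0A01$CA2CBC00C22AB002
  rot[17] = 0A01$CA2CBC00C22AB002B
  rot[18] = A01$CA2CBC00C22AB002B0
  rot[19] = 01$CA2CBC00C22AB002B0A
  rot[20] = 1$CA2CBC00C22AB002B0A0
  rot[21] = $CA2CBC00C22AB002B0A01
Sorted (with $ < everything):
  sorted[0] = $CA2CBC00C22AB002B0A01  (last char: '1')
  sorted[1] = 002B0A01$CA2CBC00C22AB  (last char: 'B')
  sorted[2] = 00C22AB002B0A01$CA2CBC  (last char: 'C')
  sorted[3] = 01$CA2CBC00C22AB002B0A  (last char: 'A')
  sorted[4] = 02B0A01$CA2CBC00C22AB0  (last char: '0')
  sorted[5] = 0A01$CA2CBC00C22AB002B  (last char: 'B')
  sorted[6] = 0C22AB002B0A01$CA2CBC0  (last char: '0')
  sorted[7] = 1$CA2CBC00C22AB002B0A0  (last char: '0')
  sorted[8] = 22AB002B0A01$CA2CBC00C  (last char: 'C')
  sorted[9] = 2AB002B0A01$CA2CBC00C2  (last char: '2')
  sorted[10] = 2B0A01$CA2CBC00C22AB00  (last char: '0')
  sorted[11] = 2CBC00C22AB002B0A01$CA  (last char: 'A')
  sorted[12] = A01$CA2CBC00C22AB002B0  (last char: '0')
  sorted[13] = A2CBC00C22AB002B0A01$C  (last char: 'C')
  sorted[14] = AB002B0A01$CA2CBC00C22  (last char: '2')
  sorted[15] = B002B0A01$CA2CBC00C22A  (last char: 'A')
  sorted[16] = B0A01$CA2CBC00C22AB002  (last char: '2')
  sorted[17] = BC00C22AB002B0A01$CA2C  (last char: 'C')
  sorted[18] = C00C22AB002B0A01$CA2CB  (last char: 'B')
  sorted[19] = C22AB002B0A01$CA2CBC00  (last char: '0')
  sorted[20] = CA2CBC00C22AB002B0A01$  (last char: '$')
  sorted[21] = CBC00C22AB002B0A01$CA2  (last char: '2')
Last column: 1BCA0B00C20A0C2A2CB0$2
Original string S is at sorted index 20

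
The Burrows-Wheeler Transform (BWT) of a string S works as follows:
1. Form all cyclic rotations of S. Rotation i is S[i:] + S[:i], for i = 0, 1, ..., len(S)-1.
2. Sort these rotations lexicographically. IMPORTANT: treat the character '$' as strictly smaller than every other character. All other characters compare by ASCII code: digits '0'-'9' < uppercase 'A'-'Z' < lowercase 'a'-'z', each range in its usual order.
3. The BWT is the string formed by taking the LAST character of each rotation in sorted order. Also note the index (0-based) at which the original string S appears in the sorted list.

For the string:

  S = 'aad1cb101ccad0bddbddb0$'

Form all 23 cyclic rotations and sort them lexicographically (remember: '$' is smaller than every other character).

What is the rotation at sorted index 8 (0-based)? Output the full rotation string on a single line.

Answer: ad0bddbddb0$aad1cb101cc

Derivation:
All 23 rotations (rotation i = S[i:]+S[:i]):
  rot[0] = aad1cb101ccad0bddbddb0$
  rot[1] = ad1cb101ccad0bddbddb0$a
  rot[2] = d1cb101ccad0bddbddb0$aa
  rot[3] = 1cb101ccad0bddbddb0$aad
  rot[4] = cb101ccad0bddbddb0$aad1
  rot[5] = b101ccad0bddbddb0$aad1c
  rot[6] = 101ccad0bddbddb0$aad1cb
  rot[7] = 01ccad0bddbddb0$aad1cb1
  rot[8] = 1ccad0bddbddb0$aad1cb10
  rot[9] = ccad0bddbddb0$aad1cb101
  rot[10] = cad0bddbddb0$aad1cb101c
  rot[11] = ad0bddbddb0$aad1cb101cc
  rot[12] = d0bddbddb0$aad1cb101cca
  rot[13] = 0bddbddb0$aad1cb101ccad
  rot[14] = bddbddb0$aad1cb101ccad0
  rot[15] = ddbddb0$aad1cb101ccad0b
  rot[16] = dbddb0$aad1cb101ccad0bd
  rot[17] = bddb0$aad1cb101ccad0bdd
  rot[18] = ddb0$aad1cb101ccad0bddb
  rot[19] = db0$aad1cb101ccad0bddbd
  rot[20] = b0$aad1cb101ccad0bddbdd
  rot[21] = 0$aad1cb101ccad0bddbddb
  rot[22] = $aad1cb101ccad0bddbddb0
Sorted (with $ < everything):
  sorted[0] = $aad1cb101ccad0bddbddb0
  sorted[1] = 0$aad1cb101ccad0bddbddb
  sorted[2] = 01ccad0bddbddb0$aad1cb1
  sorted[3] = 0bddbddb0$aad1cb101ccad
  sorted[4] = 101ccad0bddbddb0$aad1cb
  sorted[5] = 1cb101ccad0bddbddb0$aad
  sorted[6] = 1ccad0bddbddb0$aad1cb10
  sorted[7] = aad1cb101ccad0bddbddb0$
  sorted[8] = ad0bddbddb0$aad1cb101cc
  sorted[9] = ad1cb101ccad0bddbddb0$a
  sorted[10] = b0$aad1cb101ccad0bddbdd
  sorted[11] = b101ccad0bddbddb0$aad1c
  sorted[12] = bddb0$aad1cb101ccad0bdd
  sorted[13] = bddbddb0$aad1cb101ccad0
  sorted[14] = cad0bddbddb0$aad1cb101c
  sorted[15] = cb101ccad0bddbddb0$aad1
  sorted[16] = ccad0bddbddb0$aad1cb101
  sorted[17] = d0bddbddb0$aad1cb101cca
  sorted[18] = d1cb101ccad0bddbddb0$aa
  sorted[19] = db0$aad1cb101ccad0bddbd
  sorted[20] = dbddb0$aad1cb101ccad0bd
  sorted[21] = ddb0$aad1cb101ccad0bddb
  sorted[22] = ddbddb0$aad1cb101ccad0b
sorted[8] = ad0bddbddb0$aad1cb101cc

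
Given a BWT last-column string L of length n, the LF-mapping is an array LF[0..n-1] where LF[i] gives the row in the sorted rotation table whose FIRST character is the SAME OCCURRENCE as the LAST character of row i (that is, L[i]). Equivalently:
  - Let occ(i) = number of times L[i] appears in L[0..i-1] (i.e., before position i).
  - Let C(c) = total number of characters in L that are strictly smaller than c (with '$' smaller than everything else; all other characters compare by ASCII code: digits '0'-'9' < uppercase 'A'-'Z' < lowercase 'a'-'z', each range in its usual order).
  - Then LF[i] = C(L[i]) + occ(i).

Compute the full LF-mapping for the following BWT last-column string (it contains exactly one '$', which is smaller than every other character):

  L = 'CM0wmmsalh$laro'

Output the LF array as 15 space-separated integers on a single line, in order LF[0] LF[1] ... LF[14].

Char counts: '$':1, '0':1, 'C':1, 'M':1, 'a':2, 'h':1, 'l':2, 'm':2, 'o':1, 'r':1, 's':1, 'w':1
C (first-col start): C('$')=0, C('0')=1, C('C')=2, C('M')=3, C('a')=4, C('h')=6, C('l')=7, C('m')=9, C('o')=11, C('r')=12, C('s')=13, C('w')=14
L[0]='C': occ=0, LF[0]=C('C')+0=2+0=2
L[1]='M': occ=0, LF[1]=C('M')+0=3+0=3
L[2]='0': occ=0, LF[2]=C('0')+0=1+0=1
L[3]='w': occ=0, LF[3]=C('w')+0=14+0=14
L[4]='m': occ=0, LF[4]=C('m')+0=9+0=9
L[5]='m': occ=1, LF[5]=C('m')+1=9+1=10
L[6]='s': occ=0, LF[6]=C('s')+0=13+0=13
L[7]='a': occ=0, LF[7]=C('a')+0=4+0=4
L[8]='l': occ=0, LF[8]=C('l')+0=7+0=7
L[9]='h': occ=0, LF[9]=C('h')+0=6+0=6
L[10]='$': occ=0, LF[10]=C('$')+0=0+0=0
L[11]='l': occ=1, LF[11]=C('l')+1=7+1=8
L[12]='a': occ=1, LF[12]=C('a')+1=4+1=5
L[13]='r': occ=0, LF[13]=C('r')+0=12+0=12
L[14]='o': occ=0, LF[14]=C('o')+0=11+0=11

Answer: 2 3 1 14 9 10 13 4 7 6 0 8 5 12 11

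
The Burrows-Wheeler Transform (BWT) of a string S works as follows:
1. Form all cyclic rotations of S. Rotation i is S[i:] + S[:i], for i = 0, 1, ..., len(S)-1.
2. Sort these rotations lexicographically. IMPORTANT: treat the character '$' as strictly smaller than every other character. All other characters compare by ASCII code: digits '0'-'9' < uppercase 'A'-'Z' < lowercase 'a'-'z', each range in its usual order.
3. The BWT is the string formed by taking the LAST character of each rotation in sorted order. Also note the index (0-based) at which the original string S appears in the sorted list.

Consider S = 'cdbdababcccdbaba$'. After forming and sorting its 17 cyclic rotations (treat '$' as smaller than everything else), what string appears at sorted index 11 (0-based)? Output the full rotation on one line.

All 17 rotations (rotation i = S[i:]+S[:i]):
  rot[0] = cdbdababcccdbaba$
  rot[1] = dbdababcccdbaba$c
  rot[2] = bdababcccdbaba$cd
  rot[3] = dababcccdbaba$cdb
  rot[4] = ababcccdbaba$cdbd
  rot[5] = babcccdbaba$cdbda
  rot[6] = abcccdbaba$cdbdab
  rot[7] = bcccdbaba$cdbdaba
  rot[8] = cccdbaba$cdbdabab
  rot[9] = ccdbaba$cdbdababc
  rot[10] = cdbaba$cdbdababcc
  rot[11] = dbaba$cdbdababccc
  rot[12] = baba$cdbdababcccd
  rot[13] = aba$cdbdababcccdb
  rot[14] = ba$cdbdababcccdba
  rot[15] = a$cdbdababcccdbab
  rot[16] = $cdbdababcccdbaba
Sorted (with $ < everything):
  sorted[0] = $cdbdababcccdbaba
  sorted[1] = a$cdbdababcccdbab
  sorted[2] = aba$cdbdababcccdb
  sorted[3] = ababcccdbaba$cdbd
  sorted[4] = abcccdbaba$cdbdab
  sorted[5] = ba$cdbdababcccdba
  sorted[6] = baba$cdbdababcccd
  sorted[7] = babcccdbaba$cdbda
  sorted[8] = bcccdbaba$cdbdaba
  sorted[9] = bdababcccdbaba$cd
  sorted[10] = cccdbaba$cdbdabab
  sorted[11] = ccdbaba$cdbdababc
  sorted[12] = cdbaba$cdbdababcc
  sorted[13] = cdbdababcccdbaba$
  sorted[14] = dababcccdbaba$cdb
  sorted[15] = dbaba$cdbdababccc
  sorted[16] = dbdababcccdbaba$c
sorted[11] = ccdbaba$cdbdababc

Answer: ccdbaba$cdbdababc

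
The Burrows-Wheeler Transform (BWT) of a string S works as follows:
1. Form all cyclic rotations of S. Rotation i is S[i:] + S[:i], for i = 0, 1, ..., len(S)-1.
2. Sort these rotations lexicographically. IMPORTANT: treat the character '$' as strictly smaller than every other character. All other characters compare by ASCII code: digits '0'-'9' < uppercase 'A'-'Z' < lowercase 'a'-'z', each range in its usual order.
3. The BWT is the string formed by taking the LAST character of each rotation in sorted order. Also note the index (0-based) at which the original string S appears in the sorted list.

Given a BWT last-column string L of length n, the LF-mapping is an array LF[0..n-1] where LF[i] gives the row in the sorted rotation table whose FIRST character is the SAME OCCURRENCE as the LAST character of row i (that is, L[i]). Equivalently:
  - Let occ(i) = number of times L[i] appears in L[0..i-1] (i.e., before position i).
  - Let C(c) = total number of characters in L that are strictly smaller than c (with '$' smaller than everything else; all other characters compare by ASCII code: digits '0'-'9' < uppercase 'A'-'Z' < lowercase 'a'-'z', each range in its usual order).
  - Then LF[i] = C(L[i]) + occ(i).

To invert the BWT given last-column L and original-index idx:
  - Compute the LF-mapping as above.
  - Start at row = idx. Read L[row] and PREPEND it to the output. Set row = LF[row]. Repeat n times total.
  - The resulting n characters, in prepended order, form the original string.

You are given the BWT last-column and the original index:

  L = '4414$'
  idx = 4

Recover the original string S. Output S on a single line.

Answer: 4414$

Derivation:
LF mapping: 2 3 1 4 0
Walk LF starting at row 4, prepending L[row]:
  step 1: row=4, L[4]='$', prepend. Next row=LF[4]=0
  step 2: row=0, L[0]='4', prepend. Next row=LF[0]=2
  step 3: row=2, L[2]='1', prepend. Next row=LF[2]=1
  step 4: row=1, L[1]='4', prepend. Next row=LF[1]=3
  step 5: row=3, L[3]='4', prepend. Next row=LF[3]=4
Reversed output: 4414$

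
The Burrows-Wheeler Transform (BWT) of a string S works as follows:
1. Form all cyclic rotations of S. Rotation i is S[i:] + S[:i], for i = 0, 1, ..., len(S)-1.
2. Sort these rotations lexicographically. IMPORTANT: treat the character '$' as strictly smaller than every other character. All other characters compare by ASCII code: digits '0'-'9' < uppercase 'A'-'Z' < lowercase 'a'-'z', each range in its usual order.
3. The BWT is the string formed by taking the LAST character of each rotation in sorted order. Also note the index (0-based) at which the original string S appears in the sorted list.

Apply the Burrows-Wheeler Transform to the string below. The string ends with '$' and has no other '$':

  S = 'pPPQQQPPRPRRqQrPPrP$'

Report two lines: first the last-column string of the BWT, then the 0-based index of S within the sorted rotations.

All 20 rotations (rotation i = S[i:]+S[:i]):
  rot[0] = pPPQQQPPRPRRqQrPPrP$
  rot[1] = PPQQQPPRPRRqQrPPrP$p
  rot[2] = PQQQPPRPRRqQrPPrP$pP
  rot[3] = QQQPPRPRRqQrPPrP$pPP
  rot[4] = QQPPRPRRqQrPPrP$pPPQ
  rot[5] = QPPRPRRqQrPPrP$pPPQQ
  rot[6] = PPRPRRqQrPPrP$pPPQQQ
  rot[7] = PRPRRqQrPPrP$pPPQQQP
  rot[8] = RPRRqQrPPrP$pPPQQQPP
  rot[9] = PRRqQrPPrP$pPPQQQPPR
  rot[10] = RRqQrPPrP$pPPQQQPPRP
  rot[11] = RqQrPPrP$pPPQQQPPRPR
  rot[12] = qQrPPrP$pPPQQQPPRPRR
  rot[13] = QrPPrP$pPPQQQPPRPRRq
  rot[14] = rPPrP$pPPQQQPPRPRRqQ
  rot[15] = PPrP$pPPQQQPPRPRRqQr
  rot[16] = PrP$pPPQQQPPRPRRqQrP
  rot[17] = rP$pPPQQQPPRPRRqQrPP
  rot[18] = P$pPPQQQPPRPRRqQrPPr
  rot[19] = $pPPQQQPPRPRRqQrPPrP
Sorted (with $ < everything):
  sorted[0] = $pPPQQQPPRPRRqQrPPrP  (last char: 'P')
  sorted[1] = P$pPPQQQPPRPRRqQrPPr  (last char: 'r')
  sorted[2] = PPQQQPPRPRRqQrPPrP$p  (last char: 'p')
  sorted[3] = PPRPRRqQrPPrP$pPPQQQ  (last char: 'Q')
  sorted[4] = PPrP$pPPQQQPPRPRRqQr  (last char: 'r')
  sorted[5] = PQQQPPRPRRqQrPPrP$pP  (last char: 'P')
  sorted[6] = PRPRRqQrPPrP$pPPQQQP  (last char: 'P')
  sorted[7] = PRRqQrPPrP$pPPQQQPPR  (last char: 'R')
  sorted[8] = PrP$pPPQQQPPRPRRqQrP  (last char: 'P')
  sorted[9] = QPPRPRRqQrPPrP$pPPQQ  (last char: 'Q')
  sorted[10] = QQPPRPRRqQrPPrP$pPPQ  (last char: 'Q')
  sorted[11] = QQQPPRPRRqQrPPrP$pPP  (last char: 'P')
  sorted[12] = QrPPrP$pPPQQQPPRPRRq  (last char: 'q')
  sorted[13] = RPRRqQrPPrP$pPPQQQPP  (last char: 'P')
  sorted[14] = RRqQrPPrP$pPPQQQPPRP  (last char: 'P')
  sorted[15] = RqQrPPrP$pPPQQQPPRPR  (last char: 'R')
  sorted[16] = pPPQQQPPRPRRqQrPPrP$  (last char: '$')
  sorted[17] = qQrPPrP$pPPQQQPPRPRR  (last char: 'R')
  sorted[18] = rP$pPPQQQPPRPRRqQrPP  (last char: 'P')
  sorted[19] = rPPrP$pPPQQQPPRPRRqQ  (last char: 'Q')
Last column: PrpQrPPRPQQPqPPR$RPQ
Original string S is at sorted index 16

Answer: PrpQrPPRPQQPqPPR$RPQ
16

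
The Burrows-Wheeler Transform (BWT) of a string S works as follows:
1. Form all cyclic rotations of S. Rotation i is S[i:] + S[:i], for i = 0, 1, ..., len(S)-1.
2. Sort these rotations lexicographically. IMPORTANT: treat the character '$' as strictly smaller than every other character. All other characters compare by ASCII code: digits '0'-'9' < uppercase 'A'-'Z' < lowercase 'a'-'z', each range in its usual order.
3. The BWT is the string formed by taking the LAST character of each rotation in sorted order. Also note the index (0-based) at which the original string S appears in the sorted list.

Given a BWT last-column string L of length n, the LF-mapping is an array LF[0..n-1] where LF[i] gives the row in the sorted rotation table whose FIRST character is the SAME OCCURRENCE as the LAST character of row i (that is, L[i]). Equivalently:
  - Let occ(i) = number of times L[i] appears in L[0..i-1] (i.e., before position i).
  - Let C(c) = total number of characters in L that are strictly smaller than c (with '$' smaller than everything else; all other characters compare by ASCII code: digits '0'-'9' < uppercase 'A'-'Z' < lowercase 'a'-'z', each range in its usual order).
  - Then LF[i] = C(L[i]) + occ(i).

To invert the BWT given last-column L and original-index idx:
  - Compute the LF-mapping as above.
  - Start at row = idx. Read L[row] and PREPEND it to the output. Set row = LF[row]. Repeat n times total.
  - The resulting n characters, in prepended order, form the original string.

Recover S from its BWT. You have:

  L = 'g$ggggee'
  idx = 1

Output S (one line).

Answer: eggeggg$

Derivation:
LF mapping: 3 0 4 5 6 7 1 2
Walk LF starting at row 1, prepending L[row]:
  step 1: row=1, L[1]='$', prepend. Next row=LF[1]=0
  step 2: row=0, L[0]='g', prepend. Next row=LF[0]=3
  step 3: row=3, L[3]='g', prepend. Next row=LF[3]=5
  step 4: row=5, L[5]='g', prepend. Next row=LF[5]=7
  step 5: row=7, L[7]='e', prepend. Next row=LF[7]=2
  step 6: row=2, L[2]='g', prepend. Next row=LF[2]=4
  step 7: row=4, L[4]='g', prepend. Next row=LF[4]=6
  step 8: row=6, L[6]='e', prepend. Next row=LF[6]=1
Reversed output: eggeggg$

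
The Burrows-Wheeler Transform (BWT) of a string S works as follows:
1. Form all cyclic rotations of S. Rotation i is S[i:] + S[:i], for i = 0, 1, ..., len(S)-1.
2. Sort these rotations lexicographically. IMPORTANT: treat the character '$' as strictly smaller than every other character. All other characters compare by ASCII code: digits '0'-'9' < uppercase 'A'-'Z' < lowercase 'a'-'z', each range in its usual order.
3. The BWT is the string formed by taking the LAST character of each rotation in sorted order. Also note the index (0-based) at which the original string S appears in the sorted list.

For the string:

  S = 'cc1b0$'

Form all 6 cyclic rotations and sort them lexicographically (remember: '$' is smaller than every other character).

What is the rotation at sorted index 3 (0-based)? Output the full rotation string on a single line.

All 6 rotations (rotation i = S[i:]+S[:i]):
  rot[0] = cc1b0$
  rot[1] = c1b0$c
  rot[2] = 1b0$cc
  rot[3] = b0$cc1
  rot[4] = 0$cc1b
  rot[5] = $cc1b0
Sorted (with $ < everything):
  sorted[0] = $cc1b0
  sorted[1] = 0$cc1b
  sorted[2] = 1b0$cc
  sorted[3] = b0$cc1
  sorted[4] = c1b0$c
  sorted[5] = cc1b0$
sorted[3] = b0$cc1

Answer: b0$cc1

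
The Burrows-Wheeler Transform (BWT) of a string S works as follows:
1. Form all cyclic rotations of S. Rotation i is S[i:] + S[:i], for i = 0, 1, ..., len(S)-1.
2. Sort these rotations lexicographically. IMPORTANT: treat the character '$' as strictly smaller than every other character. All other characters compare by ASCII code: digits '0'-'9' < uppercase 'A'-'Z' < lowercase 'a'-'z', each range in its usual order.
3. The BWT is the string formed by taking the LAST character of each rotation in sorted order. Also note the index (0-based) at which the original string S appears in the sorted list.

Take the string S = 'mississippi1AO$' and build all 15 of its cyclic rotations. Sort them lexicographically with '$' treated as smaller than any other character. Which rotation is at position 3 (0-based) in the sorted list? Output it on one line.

Answer: O$mississippi1A

Derivation:
All 15 rotations (rotation i = S[i:]+S[:i]):
  rot[0] = mississippi1AO$
  rot[1] = ississippi1AO$m
  rot[2] = ssissippi1AO$mi
  rot[3] = sissippi1AO$mis
  rot[4] = issippi1AO$miss
  rot[5] = ssippi1AO$missi
  rot[6] = sippi1AO$missis
  rot[7] = ippi1AO$mississ
  rot[8] = ppi1AO$mississi
  rot[9] = pi1AO$mississip
  rot[10] = i1AO$mississipp
  rot[11] = 1AO$mississippi
  rot[12] = AO$mississippi1
  rot[13] = O$mississippi1A
  rot[14] = $mississippi1AO
Sorted (with $ < everything):
  sorted[0] = $mississippi1AO
  sorted[1] = 1AO$mississippi
  sorted[2] = AO$mississippi1
  sorted[3] = O$mississippi1A
  sorted[4] = i1AO$mississipp
  sorted[5] = ippi1AO$mississ
  sorted[6] = issippi1AO$miss
  sorted[7] = ississippi1AO$m
  sorted[8] = mississippi1AO$
  sorted[9] = pi1AO$mississip
  sorted[10] = ppi1AO$mississi
  sorted[11] = sippi1AO$missis
  sorted[12] = sissippi1AO$mis
  sorted[13] = ssippi1AO$missi
  sorted[14] = ssissippi1AO$mi
sorted[3] = O$mississippi1A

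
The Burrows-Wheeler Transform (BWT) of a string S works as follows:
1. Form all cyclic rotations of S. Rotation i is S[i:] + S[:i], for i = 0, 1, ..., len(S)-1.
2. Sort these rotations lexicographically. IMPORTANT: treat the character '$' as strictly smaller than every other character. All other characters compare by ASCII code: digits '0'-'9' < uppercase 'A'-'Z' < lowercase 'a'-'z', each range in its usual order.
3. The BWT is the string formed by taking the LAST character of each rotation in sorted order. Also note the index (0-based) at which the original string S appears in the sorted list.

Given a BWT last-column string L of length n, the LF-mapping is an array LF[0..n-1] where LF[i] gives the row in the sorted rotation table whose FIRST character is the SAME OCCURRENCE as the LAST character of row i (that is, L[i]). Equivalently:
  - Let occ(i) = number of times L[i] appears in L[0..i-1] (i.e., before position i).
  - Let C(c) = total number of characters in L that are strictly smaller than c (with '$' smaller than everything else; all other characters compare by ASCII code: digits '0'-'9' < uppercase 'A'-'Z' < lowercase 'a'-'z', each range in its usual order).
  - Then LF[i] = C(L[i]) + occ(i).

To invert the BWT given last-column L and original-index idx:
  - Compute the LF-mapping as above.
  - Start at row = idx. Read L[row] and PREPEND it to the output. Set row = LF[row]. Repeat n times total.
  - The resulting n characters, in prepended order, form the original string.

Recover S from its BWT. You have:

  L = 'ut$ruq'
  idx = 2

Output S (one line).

Answer: rtquu$

Derivation:
LF mapping: 4 3 0 2 5 1
Walk LF starting at row 2, prepending L[row]:
  step 1: row=2, L[2]='$', prepend. Next row=LF[2]=0
  step 2: row=0, L[0]='u', prepend. Next row=LF[0]=4
  step 3: row=4, L[4]='u', prepend. Next row=LF[4]=5
  step 4: row=5, L[5]='q', prepend. Next row=LF[5]=1
  step 5: row=1, L[1]='t', prepend. Next row=LF[1]=3
  step 6: row=3, L[3]='r', prepend. Next row=LF[3]=2
Reversed output: rtquu$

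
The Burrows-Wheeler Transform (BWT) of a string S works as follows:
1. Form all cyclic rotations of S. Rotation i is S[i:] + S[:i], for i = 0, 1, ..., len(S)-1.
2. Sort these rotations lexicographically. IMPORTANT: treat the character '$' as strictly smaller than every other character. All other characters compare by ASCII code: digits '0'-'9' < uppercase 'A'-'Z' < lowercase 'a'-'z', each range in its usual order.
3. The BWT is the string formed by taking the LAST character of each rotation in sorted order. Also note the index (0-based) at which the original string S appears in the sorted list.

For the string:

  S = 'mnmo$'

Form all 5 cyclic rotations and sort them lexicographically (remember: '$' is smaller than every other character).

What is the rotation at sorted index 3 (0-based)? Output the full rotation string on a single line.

All 5 rotations (rotation i = S[i:]+S[:i]):
  rot[0] = mnmo$
  rot[1] = nmo$m
  rot[2] = mo$mn
  rot[3] = o$mnm
  rot[4] = $mnmo
Sorted (with $ < everything):
  sorted[0] = $mnmo
  sorted[1] = mnmo$
  sorted[2] = mo$mn
  sorted[3] = nmo$m
  sorted[4] = o$mnm
sorted[3] = nmo$m

Answer: nmo$m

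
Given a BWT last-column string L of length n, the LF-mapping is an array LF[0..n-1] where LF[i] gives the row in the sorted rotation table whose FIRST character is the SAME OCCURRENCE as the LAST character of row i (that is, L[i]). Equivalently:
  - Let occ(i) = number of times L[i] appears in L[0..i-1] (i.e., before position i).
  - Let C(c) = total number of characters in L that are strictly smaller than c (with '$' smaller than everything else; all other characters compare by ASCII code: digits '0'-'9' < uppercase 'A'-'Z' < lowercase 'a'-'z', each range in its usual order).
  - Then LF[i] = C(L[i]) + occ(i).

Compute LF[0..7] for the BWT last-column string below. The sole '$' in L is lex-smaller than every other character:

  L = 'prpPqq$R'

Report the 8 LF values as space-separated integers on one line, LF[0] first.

Answer: 3 7 4 1 5 6 0 2

Derivation:
Char counts: '$':1, 'P':1, 'R':1, 'p':2, 'q':2, 'r':1
C (first-col start): C('$')=0, C('P')=1, C('R')=2, C('p')=3, C('q')=5, C('r')=7
L[0]='p': occ=0, LF[0]=C('p')+0=3+0=3
L[1]='r': occ=0, LF[1]=C('r')+0=7+0=7
L[2]='p': occ=1, LF[2]=C('p')+1=3+1=4
L[3]='P': occ=0, LF[3]=C('P')+0=1+0=1
L[4]='q': occ=0, LF[4]=C('q')+0=5+0=5
L[5]='q': occ=1, LF[5]=C('q')+1=5+1=6
L[6]='$': occ=0, LF[6]=C('$')+0=0+0=0
L[7]='R': occ=0, LF[7]=C('R')+0=2+0=2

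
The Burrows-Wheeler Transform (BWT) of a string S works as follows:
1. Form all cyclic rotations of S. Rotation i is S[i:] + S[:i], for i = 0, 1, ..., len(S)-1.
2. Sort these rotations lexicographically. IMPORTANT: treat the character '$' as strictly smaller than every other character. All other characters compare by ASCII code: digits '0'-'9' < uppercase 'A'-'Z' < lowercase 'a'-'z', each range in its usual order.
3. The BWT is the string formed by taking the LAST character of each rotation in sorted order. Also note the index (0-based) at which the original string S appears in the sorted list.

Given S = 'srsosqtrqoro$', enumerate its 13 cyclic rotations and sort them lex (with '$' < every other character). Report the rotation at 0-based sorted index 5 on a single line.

Answer: qtrqoro$srsos

Derivation:
All 13 rotations (rotation i = S[i:]+S[:i]):
  rot[0] = srsosqtrqoro$
  rot[1] = rsosqtrqoro$s
  rot[2] = sosqtrqoro$sr
  rot[3] = osqtrqoro$srs
  rot[4] = sqtrqoro$srso
  rot[5] = qtrqoro$srsos
  rot[6] = trqoro$srsosq
  rot[7] = rqoro$srsosqt
  rot[8] = qoro$srsosqtr
  rot[9] = oro$srsosqtrq
  rot[10] = ro$srsosqtrqo
  rot[11] = o$srsosqtrqor
  rot[12] = $srsosqtrqoro
Sorted (with $ < everything):
  sorted[0] = $srsosqtrqoro
  sorted[1] = o$srsosqtrqor
  sorted[2] = oro$srsosqtrq
  sorted[3] = osqtrqoro$srs
  sorted[4] = qoro$srsosqtr
  sorted[5] = qtrqoro$srsos
  sorted[6] = ro$srsosqtrqo
  sorted[7] = rqoro$srsosqt
  sorted[8] = rsosqtrqoro$s
  sorted[9] = sosqtrqoro$sr
  sorted[10] = sqtrqoro$srso
  sorted[11] = srsosqtrqoro$
  sorted[12] = trqoro$srsosq
sorted[5] = qtrqoro$srsos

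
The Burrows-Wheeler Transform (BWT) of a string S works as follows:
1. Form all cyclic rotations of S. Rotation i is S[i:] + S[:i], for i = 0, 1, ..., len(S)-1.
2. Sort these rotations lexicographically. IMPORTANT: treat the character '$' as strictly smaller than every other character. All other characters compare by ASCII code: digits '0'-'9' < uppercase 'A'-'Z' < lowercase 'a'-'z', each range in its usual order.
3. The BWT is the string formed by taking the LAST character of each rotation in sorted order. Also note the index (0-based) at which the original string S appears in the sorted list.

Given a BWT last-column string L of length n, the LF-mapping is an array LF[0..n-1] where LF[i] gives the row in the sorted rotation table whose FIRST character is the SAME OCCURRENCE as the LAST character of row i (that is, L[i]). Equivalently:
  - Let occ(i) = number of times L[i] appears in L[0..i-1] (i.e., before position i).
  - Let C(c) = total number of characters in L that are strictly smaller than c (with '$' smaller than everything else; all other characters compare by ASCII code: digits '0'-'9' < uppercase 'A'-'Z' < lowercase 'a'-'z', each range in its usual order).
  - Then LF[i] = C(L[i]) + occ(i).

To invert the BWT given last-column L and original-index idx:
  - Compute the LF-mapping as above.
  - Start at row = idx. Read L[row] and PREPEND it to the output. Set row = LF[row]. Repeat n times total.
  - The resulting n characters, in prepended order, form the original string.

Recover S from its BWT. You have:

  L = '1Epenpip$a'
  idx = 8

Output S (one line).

Answer: pineappE1$

Derivation:
LF mapping: 1 2 7 4 6 8 5 9 0 3
Walk LF starting at row 8, prepending L[row]:
  step 1: row=8, L[8]='$', prepend. Next row=LF[8]=0
  step 2: row=0, L[0]='1', prepend. Next row=LF[0]=1
  step 3: row=1, L[1]='E', prepend. Next row=LF[1]=2
  step 4: row=2, L[2]='p', prepend. Next row=LF[2]=7
  step 5: row=7, L[7]='p', prepend. Next row=LF[7]=9
  step 6: row=9, L[9]='a', prepend. Next row=LF[9]=3
  step 7: row=3, L[3]='e', prepend. Next row=LF[3]=4
  step 8: row=4, L[4]='n', prepend. Next row=LF[4]=6
  step 9: row=6, L[6]='i', prepend. Next row=LF[6]=5
  step 10: row=5, L[5]='p', prepend. Next row=LF[5]=8
Reversed output: pineappE1$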